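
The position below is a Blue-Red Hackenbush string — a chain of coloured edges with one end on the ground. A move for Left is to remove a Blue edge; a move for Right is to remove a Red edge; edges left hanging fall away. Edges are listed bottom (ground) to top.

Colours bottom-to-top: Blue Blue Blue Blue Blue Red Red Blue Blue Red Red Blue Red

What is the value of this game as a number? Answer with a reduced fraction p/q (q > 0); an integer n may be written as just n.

Recurse on prefixes of the 13-edge string Blue Blue Blue Blue Blue Red Red Blue Blue Red Red Blue Red:
B: Left { 0 }, Right { — } = simplest 1
BB: Left { 0 1 }, Right { — } = simplest 2
BBB: Left { 0 1 2 }, Right { — } = simplest 3
BBBB: Left { 0 1 2 3 }, Right { — } = simplest 4
BBBBB: Left { 0 1 2 3 4 }, Right { — } = simplest 5
BBBBBR: Left { 0 1 2 3 4 }, Right { 5 } = simplest 9/2
BBBBBRR: Left { 0 1 2 3 4 }, Right { 9/2 5 } = simplest 17/4
BBBBBRRB: Left { 0 1 2 3 4 17/4 }, Right { 9/2 5 } = simplest 35/8
BBBBBRRBB: Left { 0 1 2 3 4 17/4 35/8 }, Right { 9/2 5 } = simplest 71/16
BBBBBRRBBR: Left { 0 1 2 3 4 17/4 35/8 }, Right { 71/16 9/2 5 } = simplest 141/32
BBBBBRRBBRR: Left { 0 1 2 3 4 17/4 35/8 }, Right { 141/32 71/16 9/2 5 } = simplest 281/64
BBBBBRRBBRRB: Left { 0 1 2 3 4 17/4 35/8 281/64 }, Right { 141/32 71/16 9/2 5 } = simplest 563/128
BBBBBRRBBRRBR: Left { 0 1 2 3 4 17/4 35/8 281/64 }, Right { 563/128 141/32 71/16 9/2 5 } = simplest 1125/256

1125/256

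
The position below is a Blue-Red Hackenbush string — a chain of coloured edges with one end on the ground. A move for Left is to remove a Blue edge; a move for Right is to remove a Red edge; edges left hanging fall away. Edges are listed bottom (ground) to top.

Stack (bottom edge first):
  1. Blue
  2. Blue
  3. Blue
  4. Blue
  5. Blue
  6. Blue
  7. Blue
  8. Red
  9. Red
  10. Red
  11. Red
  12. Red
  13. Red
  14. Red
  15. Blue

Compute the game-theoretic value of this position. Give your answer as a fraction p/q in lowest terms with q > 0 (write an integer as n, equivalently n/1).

Recurse on prefixes of the 15-edge string Blue Blue Blue Blue Blue Blue Blue Red Red Red Red Red Red Red Blue:
1 of 15 · B · max L 0 · min R +∞ so 1
2 of 15 · BB · max L 1 · min R +∞ so 2
3 of 15 · BBB · max L 2 · min R +∞ so 3
4 of 15 · BBBB · max L 3 · min R +∞ so 4
5 of 15 · BBBBB · max L 4 · min R +∞ so 5
6 of 15 · BBBBBB · max L 5 · min R +∞ so 6
7 of 15 · BBBBBBB · max L 6 · min R +∞ so 7
8 of 15 · BBBBBBBR · max L 6 · min R 7 so 13/2
9 of 15 · BBBBBBBRR · max L 6 · min R 13/2 so 25/4
10 of 15 · BBBBBBBRRR · max L 6 · min R 25/4 so 49/8
11 of 15 · BBBBBBBRRRR · max L 6 · min R 49/8 so 97/16
12 of 15 · BBBBBBBRRRRR · max L 6 · min R 97/16 so 193/32
13 of 15 · BBBBBBBRRRRRR · max L 6 · min R 193/32 so 385/64
14 of 15 · BBBBBBBRRRRRRR · max L 6 · min R 385/64 so 769/128
15 of 15 · BBBBBBBRRRRRRRB · max L 769/128 · min R 385/64 so 1539/256

1539/256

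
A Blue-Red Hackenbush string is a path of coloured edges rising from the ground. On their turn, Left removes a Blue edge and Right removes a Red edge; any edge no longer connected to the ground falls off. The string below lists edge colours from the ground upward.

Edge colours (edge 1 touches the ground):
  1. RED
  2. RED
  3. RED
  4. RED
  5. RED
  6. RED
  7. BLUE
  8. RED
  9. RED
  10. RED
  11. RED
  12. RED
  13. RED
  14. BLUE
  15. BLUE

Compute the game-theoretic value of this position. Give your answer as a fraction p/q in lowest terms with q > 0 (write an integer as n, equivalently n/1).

-3065/512

g_1 [R]  L=[·]  R=[0]  ⇒ -1
g_2 [RR]  L=[·]  R=[-1; 0]  ⇒ -2
g_3 [RRR]  L=[·]  R=[-2; -1; 0]  ⇒ -3
g_4 [RRRR]  L=[·]  R=[-3; -2; -1; 0]  ⇒ -4
g_5 [RRRRR]  L=[·]  R=[-4; -3; -2; -1; 0]  ⇒ -5
g_6 [RRRRRR]  L=[·]  R=[-5; -4; -3; -2; -1; 0]  ⇒ -6
g_7 [RRRRRRB]  L=[-6]  R=[-5; -4; -3; -2; -1; 0]  ⇒ -11/2
g_8 [RRRRRRBR]  L=[-6]  R=[-11/2; -5; -4; -3; -2; -1; 0]  ⇒ -23/4
g_9 [RRRRRRBRR]  L=[-6]  R=[-23/4; -11/2; -5; -4; -3; -2; -1; 0]  ⇒ -47/8
g_10 [RRRRRRBRRR]  L=[-6]  R=[-47/8; -23/4; -11/2; -5; -4; -3; -2; -1; 0]  ⇒ -95/16
g_11 [RRRRRRBRRRR]  L=[-6]  R=[-95/16; -47/8; -23/4; -11/2; -5; -4; -3; -2; -1; 0]  ⇒ -191/32
g_12 [RRRRRRBRRRRR]  L=[-6]  R=[-191/32; -95/16; -47/8; -23/4; -11/2; -5; -4; -3; -2; -1; 0]  ⇒ -383/64
g_13 [RRRRRRBRRRRRR]  L=[-6]  R=[-383/64; -191/32; -95/16; -47/8; -23/4; -11/2; -5; -4; -3; -2; -1; 0]  ⇒ -767/128
g_14 [RRRRRRBRRRRRRB]  L=[-6; -767/128]  R=[-383/64; -191/32; -95/16; -47/8; -23/4; -11/2; -5; -4; -3; -2; -1; 0]  ⇒ -1533/256
g_15 [RRRRRRBRRRRRRBB]  L=[-6; -767/128; -1533/256]  R=[-383/64; -191/32; -95/16; -47/8; -23/4; -11/2; -5; -4; -3; -2; -1; 0]  ⇒ -3065/512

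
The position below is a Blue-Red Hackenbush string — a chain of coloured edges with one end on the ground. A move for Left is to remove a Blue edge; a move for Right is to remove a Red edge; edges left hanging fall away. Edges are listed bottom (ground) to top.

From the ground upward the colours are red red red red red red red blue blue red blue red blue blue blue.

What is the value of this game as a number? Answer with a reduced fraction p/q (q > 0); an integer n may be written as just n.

step 1: add red to get r; options L={ none } R={ 0 } -> -1
step 2: add red to get rr; options L={ none } R={ -1 0 } -> -2
step 3: add red to get rrr; options L={ none } R={ -2 -1 0 } -> -3
step 4: add red to get rrrr; options L={ none } R={ -3 -2 -1 0 } -> -4
step 5: add red to get rrrrr; options L={ none } R={ -4 -3 -2 -1 0 } -> -5
step 6: add red to get rrrrrr; options L={ none } R={ -5 -4 -3 -2 -1 0 } -> -6
step 7: add red to get rrrrrrr; options L={ none } R={ -6 -5 -4 -3 -2 -1 0 } -> -7
step 8: add blue to get rrrrrrrb; options L={ -7 } R={ -6 -5 -4 -3 -2 -1 0 } -> -13/2
step 9: add blue to get rrrrrrrbb; options L={ -7 -13/2 } R={ -6 -5 -4 -3 -2 -1 0 } -> -25/4
step 10: add red to get rrrrrrrbbr; options L={ -7 -13/2 } R={ -25/4 -6 -5 -4 -3 -2 -1 0 } -> -51/8
step 11: add blue to get rrrrrrrbbrb; options L={ -7 -13/2 -51/8 } R={ -25/4 -6 -5 -4 -3 -2 -1 0 } -> -101/16
step 12: add red to get rrrrrrrbbrbr; options L={ -7 -13/2 -51/8 } R={ -101/16 -25/4 -6 -5 -4 -3 -2 -1 0 } -> -203/32
step 13: add blue to get rrrrrrrbbrbrb; options L={ -7 -13/2 -51/8 -203/32 } R={ -101/16 -25/4 -6 -5 -4 -3 -2 -1 0 } -> -405/64
step 14: add blue to get rrrrrrrbbrbrbb; options L={ -7 -13/2 -51/8 -203/32 -405/64 } R={ -101/16 -25/4 -6 -5 -4 -3 -2 -1 0 } -> -809/128
step 15: add blue to get rrrrrrrbbrbrbbb; options L={ -7 -13/2 -51/8 -203/32 -405/64 -809/128 } R={ -101/16 -25/4 -6 -5 -4 -3 -2 -1 0 } -> -1617/256

-1617/256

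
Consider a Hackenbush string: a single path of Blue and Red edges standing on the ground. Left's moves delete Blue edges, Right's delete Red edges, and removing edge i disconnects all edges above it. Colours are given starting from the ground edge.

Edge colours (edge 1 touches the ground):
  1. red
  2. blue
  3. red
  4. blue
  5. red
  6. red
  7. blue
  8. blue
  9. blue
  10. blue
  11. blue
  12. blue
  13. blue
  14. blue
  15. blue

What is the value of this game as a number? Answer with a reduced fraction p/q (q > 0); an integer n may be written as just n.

step 1: add red to get r; options L={ (no moves) } R={ 0 } -> -1
step 2: add blue to get rb; options L={ -1 } R={ 0 } -> -1/2
step 3: add red to get rbr; options L={ -1 } R={ -1/2, 0 } -> -3/4
step 4: add blue to get rbrb; options L={ -1, -3/4 } R={ -1/2, 0 } -> -5/8
step 5: add red to get rbrbr; options L={ -1, -3/4 } R={ -5/8, -1/2, 0 } -> -11/16
step 6: add red to get rbrbrr; options L={ -1, -3/4 } R={ -11/16, -5/8, -1/2, 0 } -> -23/32
step 7: add blue to get rbrbrrb; options L={ -1, -3/4, -23/32 } R={ -11/16, -5/8, -1/2, 0 } -> -45/64
step 8: add blue to get rbrbrrbb; options L={ -1, -3/4, -23/32, -45/64 } R={ -11/16, -5/8, -1/2, 0 } -> -89/128
step 9: add blue to get rbrbrrbbb; options L={ -1, -3/4, -23/32, -45/64, -89/128 } R={ -11/16, -5/8, -1/2, 0 } -> -177/256
step 10: add blue to get rbrbrrbbbb; options L={ -1, -3/4, -23/32, -45/64, -89/128, -177/256 } R={ -11/16, -5/8, -1/2, 0 } -> -353/512
step 11: add blue to get rbrbrrbbbbb; options L={ -1, -3/4, -23/32, -45/64, -89/128, -177/256, -353/512 } R={ -11/16, -5/8, -1/2, 0 } -> -705/1024
step 12: add blue to get rbrbrrbbbbbb; options L={ -1, -3/4, -23/32, -45/64, -89/128, -177/256, -353/512, -705/1024 } R={ -11/16, -5/8, -1/2, 0 } -> -1409/2048
step 13: add blue to get rbrbrrbbbbbbb; options L={ -1, -3/4, -23/32, -45/64, -89/128, -177/256, -353/512, -705/1024, -1409/2048 } R={ -11/16, -5/8, -1/2, 0 } -> -2817/4096
step 14: add blue to get rbrbrrbbbbbbbb; options L={ -1, -3/4, -23/32, -45/64, -89/128, -177/256, -353/512, -705/1024, -1409/2048, -2817/4096 } R={ -11/16, -5/8, -1/2, 0 } -> -5633/8192
step 15: add blue to get rbrbrrbbbbbbbbb; options L={ -1, -3/4, -23/32, -45/64, -89/128, -177/256, -353/512, -705/1024, -1409/2048, -2817/4096, -5633/8192 } R={ -11/16, -5/8, -1/2, 0 } -> -11265/16384

-11265/16384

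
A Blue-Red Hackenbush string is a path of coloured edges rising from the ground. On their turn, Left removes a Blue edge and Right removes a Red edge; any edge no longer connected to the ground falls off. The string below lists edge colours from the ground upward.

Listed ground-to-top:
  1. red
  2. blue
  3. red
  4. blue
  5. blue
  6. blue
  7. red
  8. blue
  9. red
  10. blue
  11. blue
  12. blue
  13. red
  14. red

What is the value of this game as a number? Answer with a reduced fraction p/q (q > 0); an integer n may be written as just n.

Prefix values for red blue red blue blue blue red blue red blue blue blue red red via {L|R} + simplicity:
1 of 14 · r · max L −∞ · min R 0 — -1
2 of 14 · rb · max L -1 · min R 0 — -1/2
3 of 14 · rbr · max L -1 · min R -1/2 — -3/4
4 of 14 · rbrb · max L -3/4 · min R -1/2 — -5/8
5 of 14 · rbrbb · max L -5/8 · min R -1/2 — -9/16
6 of 14 · rbrbbb · max L -9/16 · min R -1/2 — -17/32
7 of 14 · rbrbbbr · max L -9/16 · min R -17/32 — -35/64
8 of 14 · rbrbbbrb · max L -35/64 · min R -17/32 — -69/128
9 of 14 · rbrbbbrbr · max L -35/64 · min R -69/128 — -139/256
10 of 14 · rbrbbbrbrb · max L -139/256 · min R -69/128 — -277/512
11 of 14 · rbrbbbrbrbb · max L -277/512 · min R -69/128 — -553/1024
12 of 14 · rbrbbbrbrbbb · max L -553/1024 · min R -69/128 — -1105/2048
13 of 14 · rbrbbbrbrbbbr · max L -553/1024 · min R -1105/2048 — -2211/4096
14 of 14 · rbrbbbrbrbbbrr · max L -553/1024 · min R -2211/4096 — -4423/8192

-4423/8192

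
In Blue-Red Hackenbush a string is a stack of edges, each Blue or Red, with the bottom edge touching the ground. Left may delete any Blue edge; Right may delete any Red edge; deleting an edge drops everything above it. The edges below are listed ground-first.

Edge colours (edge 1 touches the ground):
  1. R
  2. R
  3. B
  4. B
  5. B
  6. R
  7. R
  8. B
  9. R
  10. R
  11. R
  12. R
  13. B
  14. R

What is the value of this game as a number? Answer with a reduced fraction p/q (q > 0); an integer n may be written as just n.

value_1 [R]  L=[none]  R=[0]  => -1
value_2 [RR]  L=[none]  R=[-1, 0]  => -2
value_3 [RRB]  L=[-2]  R=[-1, 0]  => -3/2
value_4 [RRBB]  L=[-2, -3/2]  R=[-1, 0]  => -5/4
value_5 [RRBBB]  L=[-2, -3/2, -5/4]  R=[-1, 0]  => -9/8
value_6 [RRBBBR]  L=[-2, -3/2, -5/4]  R=[-9/8, -1, 0]  => -19/16
value_7 [RRBBBRR]  L=[-2, -3/2, -5/4]  R=[-19/16, -9/8, -1, 0]  => -39/32
value_8 [RRBBBRRB]  L=[-2, -3/2, -5/4, -39/32]  R=[-19/16, -9/8, -1, 0]  => -77/64
value_9 [RRBBBRRBR]  L=[-2, -3/2, -5/4, -39/32]  R=[-77/64, -19/16, -9/8, -1, 0]  => -155/128
value_10 [RRBBBRRBRR]  L=[-2, -3/2, -5/4, -39/32]  R=[-155/128, -77/64, -19/16, -9/8, -1, 0]  => -311/256
value_11 [RRBBBRRBRRR]  L=[-2, -3/2, -5/4, -39/32]  R=[-311/256, -155/128, -77/64, -19/16, -9/8, -1, 0]  => -623/512
value_12 [RRBBBRRBRRRR]  L=[-2, -3/2, -5/4, -39/32]  R=[-623/512, -311/256, -155/128, -77/64, -19/16, -9/8, -1, 0]  => -1247/1024
value_13 [RRBBBRRBRRRRB]  L=[-2, -3/2, -5/4, -39/32, -1247/1024]  R=[-623/512, -311/256, -155/128, -77/64, -19/16, -9/8, -1, 0]  => -2493/2048
value_14 [RRBBBRRBRRRRBR]  L=[-2, -3/2, -5/4, -39/32, -1247/1024]  R=[-2493/2048, -623/512, -311/256, -155/128, -77/64, -19/16, -9/8, -1, 0]  => -4987/4096

-4987/4096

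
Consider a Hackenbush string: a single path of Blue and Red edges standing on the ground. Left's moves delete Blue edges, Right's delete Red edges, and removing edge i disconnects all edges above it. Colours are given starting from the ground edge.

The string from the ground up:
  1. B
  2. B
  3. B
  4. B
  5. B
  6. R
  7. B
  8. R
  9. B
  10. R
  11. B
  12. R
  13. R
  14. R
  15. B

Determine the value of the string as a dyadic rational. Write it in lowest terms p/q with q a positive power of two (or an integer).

edge 1 of 15 (B): { 0 | — } gives 1
edge 2 of 15 (B): { 0, 1 | — } gives 2
edge 3 of 15 (B): { 0, 1, 2 | — } gives 3
edge 4 of 15 (B): { 0, 1, 2, 3 | — } gives 4
edge 5 of 15 (B): { 0, 1, 2, 3, 4 | — } gives 5
edge 6 of 15 (R): { 0, 1, 2, 3, 4 | 5 } gives 9/2
edge 7 of 15 (B): { 0, 1, 2, 3, 4, 9/2 | 5 } gives 19/4
edge 8 of 15 (R): { 0, 1, 2, 3, 4, 9/2 | 19/4, 5 } gives 37/8
edge 9 of 15 (B): { 0, 1, 2, 3, 4, 9/2, 37/8 | 19/4, 5 } gives 75/16
edge 10 of 15 (R): { 0, 1, 2, 3, 4, 9/2, 37/8 | 75/16, 19/4, 5 } gives 149/32
edge 11 of 15 (B): { 0, 1, 2, 3, 4, 9/2, 37/8, 149/32 | 75/16, 19/4, 5 } gives 299/64
edge 12 of 15 (R): { 0, 1, 2, 3, 4, 9/2, 37/8, 149/32 | 299/64, 75/16, 19/4, 5 } gives 597/128
edge 13 of 15 (R): { 0, 1, 2, 3, 4, 9/2, 37/8, 149/32 | 597/128, 299/64, 75/16, 19/4, 5 } gives 1193/256
edge 14 of 15 (R): { 0, 1, 2, 3, 4, 9/2, 37/8, 149/32 | 1193/256, 597/128, 299/64, 75/16, 19/4, 5 } gives 2385/512
edge 15 of 15 (B): { 0, 1, 2, 3, 4, 9/2, 37/8, 149/32, 2385/512 | 1193/256, 597/128, 299/64, 75/16, 19/4, 5 } gives 4771/1024

4771/1024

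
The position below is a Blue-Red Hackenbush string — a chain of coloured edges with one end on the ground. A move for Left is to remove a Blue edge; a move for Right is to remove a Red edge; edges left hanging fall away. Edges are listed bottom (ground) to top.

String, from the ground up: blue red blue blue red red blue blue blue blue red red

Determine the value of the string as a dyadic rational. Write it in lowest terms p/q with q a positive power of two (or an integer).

v_1 [b]  L=[0]  R=[none]  -> 1
v_2 [br]  L=[0]  R=[1]  -> 1/2
v_3 [brb]  L=[0, 1/2]  R=[1]  -> 3/4
v_4 [brbb]  L=[0, 1/2, 3/4]  R=[1]  -> 7/8
v_5 [brbbr]  L=[0, 1/2, 3/4]  R=[7/8, 1]  -> 13/16
v_6 [brbbrr]  L=[0, 1/2, 3/4]  R=[13/16, 7/8, 1]  -> 25/32
v_7 [brbbrrb]  L=[0, 1/2, 3/4, 25/32]  R=[13/16, 7/8, 1]  -> 51/64
v_8 [brbbrrbb]  L=[0, 1/2, 3/4, 25/32, 51/64]  R=[13/16, 7/8, 1]  -> 103/128
v_9 [brbbrrbbb]  L=[0, 1/2, 3/4, 25/32, 51/64, 103/128]  R=[13/16, 7/8, 1]  -> 207/256
v_10 [brbbrrbbbb]  L=[0, 1/2, 3/4, 25/32, 51/64, 103/128, 207/256]  R=[13/16, 7/8, 1]  -> 415/512
v_11 [brbbrrbbbbr]  L=[0, 1/2, 3/4, 25/32, 51/64, 103/128, 207/256]  R=[415/512, 13/16, 7/8, 1]  -> 829/1024
v_12 [brbbrrbbbbrr]  L=[0, 1/2, 3/4, 25/32, 51/64, 103/128, 207/256]  R=[829/1024, 415/512, 13/16, 7/8, 1]  -> 1657/2048

1657/2048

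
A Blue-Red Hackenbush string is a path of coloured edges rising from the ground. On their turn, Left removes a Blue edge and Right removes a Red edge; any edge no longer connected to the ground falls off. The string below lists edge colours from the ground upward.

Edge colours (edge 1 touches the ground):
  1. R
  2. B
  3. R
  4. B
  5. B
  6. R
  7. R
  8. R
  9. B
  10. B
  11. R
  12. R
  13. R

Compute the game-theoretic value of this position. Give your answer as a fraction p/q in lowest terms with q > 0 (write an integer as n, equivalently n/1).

Recurse on prefixes of the 13-edge string R B R B B R R R B B R R R:
R: Left { — }, Right { 0 } ⇒ simplest -1
RB: Left { -1 }, Right { 0 } ⇒ simplest -1/2
RBR: Left { -1 }, Right { -1/2, 0 } ⇒ simplest -3/4
RBRB: Left { -1, -3/4 }, Right { -1/2, 0 } ⇒ simplest -5/8
RBRBB: Left { -1, -3/4, -5/8 }, Right { -1/2, 0 } ⇒ simplest -9/16
RBRBBR: Left { -1, -3/4, -5/8 }, Right { -9/16, -1/2, 0 } ⇒ simplest -19/32
RBRBBRR: Left { -1, -3/4, -5/8 }, Right { -19/32, -9/16, -1/2, 0 } ⇒ simplest -39/64
RBRBBRRR: Left { -1, -3/4, -5/8 }, Right { -39/64, -19/32, -9/16, -1/2, 0 } ⇒ simplest -79/128
RBRBBRRRB: Left { -1, -3/4, -5/8, -79/128 }, Right { -39/64, -19/32, -9/16, -1/2, 0 } ⇒ simplest -157/256
RBRBBRRRBB: Left { -1, -3/4, -5/8, -79/128, -157/256 }, Right { -39/64, -19/32, -9/16, -1/2, 0 } ⇒ simplest -313/512
RBRBBRRRBBR: Left { -1, -3/4, -5/8, -79/128, -157/256 }, Right { -313/512, -39/64, -19/32, -9/16, -1/2, 0 } ⇒ simplest -627/1024
RBRBBRRRBBRR: Left { -1, -3/4, -5/8, -79/128, -157/256 }, Right { -627/1024, -313/512, -39/64, -19/32, -9/16, -1/2, 0 } ⇒ simplest -1255/2048
RBRBBRRRBBRRR: Left { -1, -3/4, -5/8, -79/128, -157/256 }, Right { -1255/2048, -627/1024, -313/512, -39/64, -19/32, -9/16, -1/2, 0 } ⇒ simplest -2511/4096

-2511/4096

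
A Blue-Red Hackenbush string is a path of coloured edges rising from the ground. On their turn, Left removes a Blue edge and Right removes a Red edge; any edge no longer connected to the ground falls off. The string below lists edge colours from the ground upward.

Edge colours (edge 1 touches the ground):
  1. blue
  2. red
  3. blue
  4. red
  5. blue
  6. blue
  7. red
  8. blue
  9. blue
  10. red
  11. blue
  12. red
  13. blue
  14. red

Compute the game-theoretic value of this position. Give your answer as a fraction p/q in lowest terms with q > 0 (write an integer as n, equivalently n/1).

5845/8192

step 1: add blue to get b; options L={ 0 } R={ · } ⇒ 1
step 2: add red to get br; options L={ 0 } R={ 1 } ⇒ 1/2
step 3: add blue to get brb; options L={ 0,1/2 } R={ 1 } ⇒ 3/4
step 4: add red to get brbr; options L={ 0,1/2 } R={ 3/4,1 } ⇒ 5/8
step 5: add blue to get brbrb; options L={ 0,1/2,5/8 } R={ 3/4,1 } ⇒ 11/16
step 6: add blue to get brbrbb; options L={ 0,1/2,5/8,11/16 } R={ 3/4,1 } ⇒ 23/32
step 7: add red to get brbrbbr; options L={ 0,1/2,5/8,11/16 } R={ 23/32,3/4,1 } ⇒ 45/64
step 8: add blue to get brbrbbrb; options L={ 0,1/2,5/8,11/16,45/64 } R={ 23/32,3/4,1 } ⇒ 91/128
step 9: add blue to get brbrbbrbb; options L={ 0,1/2,5/8,11/16,45/64,91/128 } R={ 23/32,3/4,1 } ⇒ 183/256
step 10: add red to get brbrbbrbbr; options L={ 0,1/2,5/8,11/16,45/64,91/128 } R={ 183/256,23/32,3/4,1 } ⇒ 365/512
step 11: add blue to get brbrbbrbbrb; options L={ 0,1/2,5/8,11/16,45/64,91/128,365/512 } R={ 183/256,23/32,3/4,1 } ⇒ 731/1024
step 12: add red to get brbrbbrbbrbr; options L={ 0,1/2,5/8,11/16,45/64,91/128,365/512 } R={ 731/1024,183/256,23/32,3/4,1 } ⇒ 1461/2048
step 13: add blue to get brbrbbrbbrbrb; options L={ 0,1/2,5/8,11/16,45/64,91/128,365/512,1461/2048 } R={ 731/1024,183/256,23/32,3/4,1 } ⇒ 2923/4096
step 14: add red to get brbrbbrbbrbrbr; options L={ 0,1/2,5/8,11/16,45/64,91/128,365/512,1461/2048 } R={ 2923/4096,731/1024,183/256,23/32,3/4,1 } ⇒ 5845/8192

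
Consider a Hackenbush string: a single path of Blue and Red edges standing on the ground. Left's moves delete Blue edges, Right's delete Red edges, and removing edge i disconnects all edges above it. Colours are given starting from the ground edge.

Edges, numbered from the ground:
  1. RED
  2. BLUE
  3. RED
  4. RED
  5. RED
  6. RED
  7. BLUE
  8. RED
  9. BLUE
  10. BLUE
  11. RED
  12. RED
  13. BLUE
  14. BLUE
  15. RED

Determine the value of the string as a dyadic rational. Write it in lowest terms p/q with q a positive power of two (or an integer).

-15667/16384

step 1: add RED to get R; options L={ ∅ } R={ 0 } → -1
step 2: add BLUE to get RB; options L={ -1 } R={ 0 } → -1/2
step 3: add RED to get RBR; options L={ -1 } R={ -1/2,0 } → -3/4
step 4: add RED to get RBRR; options L={ -1 } R={ -3/4,-1/2,0 } → -7/8
step 5: add RED to get RBRRR; options L={ -1 } R={ -7/8,-3/4,-1/2,0 } → -15/16
step 6: add RED to get RBRRRR; options L={ -1 } R={ -15/16,-7/8,-3/4,-1/2,0 } → -31/32
step 7: add BLUE to get RBRRRRB; options L={ -1,-31/32 } R={ -15/16,-7/8,-3/4,-1/2,0 } → -61/64
step 8: add RED to get RBRRRRBR; options L={ -1,-31/32 } R={ -61/64,-15/16,-7/8,-3/4,-1/2,0 } → -123/128
step 9: add BLUE to get RBRRRRBRB; options L={ -1,-31/32,-123/128 } R={ -61/64,-15/16,-7/8,-3/4,-1/2,0 } → -245/256
step 10: add BLUE to get RBRRRRBRBB; options L={ -1,-31/32,-123/128,-245/256 } R={ -61/64,-15/16,-7/8,-3/4,-1/2,0 } → -489/512
step 11: add RED to get RBRRRRBRBBR; options L={ -1,-31/32,-123/128,-245/256 } R={ -489/512,-61/64,-15/16,-7/8,-3/4,-1/2,0 } → -979/1024
step 12: add RED to get RBRRRRBRBBRR; options L={ -1,-31/32,-123/128,-245/256 } R={ -979/1024,-489/512,-61/64,-15/16,-7/8,-3/4,-1/2,0 } → -1959/2048
step 13: add BLUE to get RBRRRRBRBBRRB; options L={ -1,-31/32,-123/128,-245/256,-1959/2048 } R={ -979/1024,-489/512,-61/64,-15/16,-7/8,-3/4,-1/2,0 } → -3917/4096
step 14: add BLUE to get RBRRRRBRBBRRBB; options L={ -1,-31/32,-123/128,-245/256,-1959/2048,-3917/4096 } R={ -979/1024,-489/512,-61/64,-15/16,-7/8,-3/4,-1/2,0 } → -7833/8192
step 15: add RED to get RBRRRRBRBBRRBBR; options L={ -1,-31/32,-123/128,-245/256,-1959/2048,-3917/4096 } R={ -7833/8192,-979/1024,-489/512,-61/64,-15/16,-7/8,-3/4,-1/2,0 } → -15667/16384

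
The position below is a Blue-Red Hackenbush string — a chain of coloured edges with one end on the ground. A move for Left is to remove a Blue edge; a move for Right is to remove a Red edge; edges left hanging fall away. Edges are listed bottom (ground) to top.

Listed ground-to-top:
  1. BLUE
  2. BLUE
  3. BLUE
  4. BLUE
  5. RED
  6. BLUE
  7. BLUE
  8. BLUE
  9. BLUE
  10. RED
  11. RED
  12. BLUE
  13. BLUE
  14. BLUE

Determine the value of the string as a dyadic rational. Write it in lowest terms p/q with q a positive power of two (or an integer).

1 of 14 · B · max L 0 · min R +∞ → 1
2 of 14 · BB · max L 1 · min R +∞ → 2
3 of 14 · BBB · max L 2 · min R +∞ → 3
4 of 14 · BBBB · max L 3 · min R +∞ → 4
5 of 14 · BBBBR · max L 3 · min R 4 → 7/2
6 of 14 · BBBBRB · max L 7/2 · min R 4 → 15/4
7 of 14 · BBBBRBB · max L 15/4 · min R 4 → 31/8
8 of 14 · BBBBRBBB · max L 31/8 · min R 4 → 63/16
9 of 14 · BBBBRBBBB · max L 63/16 · min R 4 → 127/32
10 of 14 · BBBBRBBBBR · max L 63/16 · min R 127/32 → 253/64
11 of 14 · BBBBRBBBBRR · max L 63/16 · min R 253/64 → 505/128
12 of 14 · BBBBRBBBBRRB · max L 505/128 · min R 253/64 → 1011/256
13 of 14 · BBBBRBBBBRRBB · max L 1011/256 · min R 253/64 → 2023/512
14 of 14 · BBBBRBBBBRRBBB · max L 2023/512 · min R 253/64 → 4047/1024

4047/1024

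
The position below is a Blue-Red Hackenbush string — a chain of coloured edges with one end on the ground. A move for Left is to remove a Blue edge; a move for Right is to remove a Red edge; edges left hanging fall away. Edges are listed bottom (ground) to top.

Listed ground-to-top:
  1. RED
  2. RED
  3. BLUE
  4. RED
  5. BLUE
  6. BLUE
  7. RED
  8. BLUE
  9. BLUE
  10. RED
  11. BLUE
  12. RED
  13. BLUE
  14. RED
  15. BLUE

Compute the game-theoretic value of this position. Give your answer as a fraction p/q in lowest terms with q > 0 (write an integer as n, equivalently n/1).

-12885/8192

Build G(s[:k]) for k = 1..15, string s = RED RED BLUE RED BLUE BLUE RED BLUE BLUE RED BLUE RED BLUE RED BLUE.
1 of 15 · R · max L −∞ · min R 0 — -1
2 of 15 · RR · max L −∞ · min R -1 — -2
3 of 15 · RRB · max L -2 · min R -1 — -3/2
4 of 15 · RRBR · max L -2 · min R -3/2 — -7/4
5 of 15 · RRBRB · max L -7/4 · min R -3/2 — -13/8
6 of 15 · RRBRBB · max L -13/8 · min R -3/2 — -25/16
7 of 15 · RRBRBBR · max L -13/8 · min R -25/16 — -51/32
8 of 15 · RRBRBBRB · max L -51/32 · min R -25/16 — -101/64
9 of 15 · RRBRBBRBB · max L -101/64 · min R -25/16 — -201/128
10 of 15 · RRBRBBRBBR · max L -101/64 · min R -201/128 — -403/256
11 of 15 · RRBRBBRBBRB · max L -403/256 · min R -201/128 — -805/512
12 of 15 · RRBRBBRBBRBR · max L -403/256 · min R -805/512 — -1611/1024
13 of 15 · RRBRBBRBBRBRB · max L -1611/1024 · min R -805/512 — -3221/2048
14 of 15 · RRBRBBRBBRBRBR · max L -1611/1024 · min R -3221/2048 — -6443/4096
15 of 15 · RRBRBBRBBRBRBRB · max L -6443/4096 · min R -3221/2048 — -12885/8192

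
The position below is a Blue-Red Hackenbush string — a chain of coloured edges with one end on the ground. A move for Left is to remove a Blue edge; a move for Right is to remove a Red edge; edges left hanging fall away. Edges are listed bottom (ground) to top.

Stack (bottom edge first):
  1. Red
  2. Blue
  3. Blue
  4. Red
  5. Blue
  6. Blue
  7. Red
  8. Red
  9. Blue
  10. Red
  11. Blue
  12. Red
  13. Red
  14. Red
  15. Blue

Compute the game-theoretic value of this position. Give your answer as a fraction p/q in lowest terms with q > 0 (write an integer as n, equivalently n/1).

-4957/16384

step 1: add Red to get R; options L={ (no moves) } R={ 0 } — -1
step 2: add Blue to get RB; options L={ -1 } R={ 0 } — -1/2
step 3: add Blue to get RBB; options L={ -1,-1/2 } R={ 0 } — -1/4
step 4: add Red to get RBBR; options L={ -1,-1/2 } R={ -1/4,0 } — -3/8
step 5: add Blue to get RBBRB; options L={ -1,-1/2,-3/8 } R={ -1/4,0 } — -5/16
step 6: add Blue to get RBBRBB; options L={ -1,-1/2,-3/8,-5/16 } R={ -1/4,0 } — -9/32
step 7: add Red to get RBBRBBR; options L={ -1,-1/2,-3/8,-5/16 } R={ -9/32,-1/4,0 } — -19/64
step 8: add Red to get RBBRBBRR; options L={ -1,-1/2,-3/8,-5/16 } R={ -19/64,-9/32,-1/4,0 } — -39/128
step 9: add Blue to get RBBRBBRRB; options L={ -1,-1/2,-3/8,-5/16,-39/128 } R={ -19/64,-9/32,-1/4,0 } — -77/256
step 10: add Red to get RBBRBBRRBR; options L={ -1,-1/2,-3/8,-5/16,-39/128 } R={ -77/256,-19/64,-9/32,-1/4,0 } — -155/512
step 11: add Blue to get RBBRBBRRBRB; options L={ -1,-1/2,-3/8,-5/16,-39/128,-155/512 } R={ -77/256,-19/64,-9/32,-1/4,0 } — -309/1024
step 12: add Red to get RBBRBBRRBRBR; options L={ -1,-1/2,-3/8,-5/16,-39/128,-155/512 } R={ -309/1024,-77/256,-19/64,-9/32,-1/4,0 } — -619/2048
step 13: add Red to get RBBRBBRRBRBRR; options L={ -1,-1/2,-3/8,-5/16,-39/128,-155/512 } R={ -619/2048,-309/1024,-77/256,-19/64,-9/32,-1/4,0 } — -1239/4096
step 14: add Red to get RBBRBBRRBRBRRR; options L={ -1,-1/2,-3/8,-5/16,-39/128,-155/512 } R={ -1239/4096,-619/2048,-309/1024,-77/256,-19/64,-9/32,-1/4,0 } — -2479/8192
step 15: add Blue to get RBBRBBRRBRBRRRB; options L={ -1,-1/2,-3/8,-5/16,-39/128,-155/512,-2479/8192 } R={ -1239/4096,-619/2048,-309/1024,-77/256,-19/64,-9/32,-1/4,0 } — -4957/16384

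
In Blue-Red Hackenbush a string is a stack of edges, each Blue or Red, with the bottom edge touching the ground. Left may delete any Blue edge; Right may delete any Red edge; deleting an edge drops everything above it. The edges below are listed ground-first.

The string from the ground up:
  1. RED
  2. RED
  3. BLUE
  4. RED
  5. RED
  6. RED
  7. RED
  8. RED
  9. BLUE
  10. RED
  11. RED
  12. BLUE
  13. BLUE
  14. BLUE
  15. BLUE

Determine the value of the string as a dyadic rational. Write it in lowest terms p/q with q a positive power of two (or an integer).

-16225/8192

val(R) = { ∅ | 0 } — -1
val(RR) = { ∅ | -1; 0 } — -2
val(RRB) = { -2 | -1; 0 } — -3/2
val(RRBR) = { -2 | -3/2; -1; 0 } — -7/4
val(RRBRR) = { -2 | -7/4; -3/2; -1; 0 } — -15/8
val(RRBRRR) = { -2 | -15/8; -7/4; -3/2; -1; 0 } — -31/16
val(RRBRRRR) = { -2 | -31/16; -15/8; -7/4; -3/2; -1; 0 } — -63/32
val(RRBRRRRR) = { -2 | -63/32; -31/16; -15/8; -7/4; -3/2; -1; 0 } — -127/64
val(RRBRRRRRB) = { -2; -127/64 | -63/32; -31/16; -15/8; -7/4; -3/2; -1; 0 } — -253/128
val(RRBRRRRRBR) = { -2; -127/64 | -253/128; -63/32; -31/16; -15/8; -7/4; -3/2; -1; 0 } — -507/256
val(RRBRRRRRBRR) = { -2; -127/64 | -507/256; -253/128; -63/32; -31/16; -15/8; -7/4; -3/2; -1; 0 } — -1015/512
val(RRBRRRRRBRRB) = { -2; -127/64; -1015/512 | -507/256; -253/128; -63/32; -31/16; -15/8; -7/4; -3/2; -1; 0 } — -2029/1024
val(RRBRRRRRBRRBB) = { -2; -127/64; -1015/512; -2029/1024 | -507/256; -253/128; -63/32; -31/16; -15/8; -7/4; -3/2; -1; 0 } — -4057/2048
val(RRBRRRRRBRRBBB) = { -2; -127/64; -1015/512; -2029/1024; -4057/2048 | -507/256; -253/128; -63/32; -31/16; -15/8; -7/4; -3/2; -1; 0 } — -8113/4096
val(RRBRRRRRBRRBBBB) = { -2; -127/64; -1015/512; -2029/1024; -4057/2048; -8113/4096 | -507/256; -253/128; -63/32; -31/16; -15/8; -7/4; -3/2; -1; 0 } — -16225/8192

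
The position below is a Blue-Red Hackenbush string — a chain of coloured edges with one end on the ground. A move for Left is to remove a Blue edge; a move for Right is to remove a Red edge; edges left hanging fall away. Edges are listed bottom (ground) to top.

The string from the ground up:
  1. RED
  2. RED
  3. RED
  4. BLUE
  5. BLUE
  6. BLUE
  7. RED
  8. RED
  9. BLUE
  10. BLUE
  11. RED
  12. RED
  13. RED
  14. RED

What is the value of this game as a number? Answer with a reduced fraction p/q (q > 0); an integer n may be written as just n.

Prefix values for RED RED RED BLUE BLUE BLUE RED RED BLUE BLUE RED RED RED RED via {L|R} + simplicity:
val_1 [R]  L=[—]  R=[0]  so -1
val_2 [RR]  L=[—]  R=[-1,0]  so -2
val_3 [RRR]  L=[—]  R=[-2,-1,0]  so -3
val_4 [RRRB]  L=[-3]  R=[-2,-1,0]  so -5/2
val_5 [RRRBB]  L=[-3,-5/2]  R=[-2,-1,0]  so -9/4
val_6 [RRRBBB]  L=[-3,-5/2,-9/4]  R=[-2,-1,0]  so -17/8
val_7 [RRRBBBR]  L=[-3,-5/2,-9/4]  R=[-17/8,-2,-1,0]  so -35/16
val_8 [RRRBBBRR]  L=[-3,-5/2,-9/4]  R=[-35/16,-17/8,-2,-1,0]  so -71/32
val_9 [RRRBBBRRB]  L=[-3,-5/2,-9/4,-71/32]  R=[-35/16,-17/8,-2,-1,0]  so -141/64
val_10 [RRRBBBRRBB]  L=[-3,-5/2,-9/4,-71/32,-141/64]  R=[-35/16,-17/8,-2,-1,0]  so -281/128
val_11 [RRRBBBRRBBR]  L=[-3,-5/2,-9/4,-71/32,-141/64]  R=[-281/128,-35/16,-17/8,-2,-1,0]  so -563/256
val_12 [RRRBBBRRBBRR]  L=[-3,-5/2,-9/4,-71/32,-141/64]  R=[-563/256,-281/128,-35/16,-17/8,-2,-1,0]  so -1127/512
val_13 [RRRBBBRRBBRRR]  L=[-3,-5/2,-9/4,-71/32,-141/64]  R=[-1127/512,-563/256,-281/128,-35/16,-17/8,-2,-1,0]  so -2255/1024
val_14 [RRRBBBRRBBRRRR]  L=[-3,-5/2,-9/4,-71/32,-141/64]  R=[-2255/1024,-1127/512,-563/256,-281/128,-35/16,-17/8,-2,-1,0]  so -4511/2048

-4511/2048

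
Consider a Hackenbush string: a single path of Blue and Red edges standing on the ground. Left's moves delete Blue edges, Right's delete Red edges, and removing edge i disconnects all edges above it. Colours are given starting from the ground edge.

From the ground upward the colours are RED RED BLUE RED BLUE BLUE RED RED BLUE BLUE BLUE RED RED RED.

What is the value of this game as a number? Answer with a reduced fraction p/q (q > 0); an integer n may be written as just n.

val_1 [R]  L=[(no moves)]  R=[0]  -> -1
val_2 [RR]  L=[(no moves)]  R=[-1, 0]  -> -2
val_3 [RRB]  L=[-2]  R=[-1, 0]  -> -3/2
val_4 [RRBR]  L=[-2]  R=[-3/2, -1, 0]  -> -7/4
val_5 [RRBRB]  L=[-2, -7/4]  R=[-3/2, -1, 0]  -> -13/8
val_6 [RRBRBB]  L=[-2, -7/4, -13/8]  R=[-3/2, -1, 0]  -> -25/16
val_7 [RRBRBBR]  L=[-2, -7/4, -13/8]  R=[-25/16, -3/2, -1, 0]  -> -51/32
val_8 [RRBRBBRR]  L=[-2, -7/4, -13/8]  R=[-51/32, -25/16, -3/2, -1, 0]  -> -103/64
val_9 [RRBRBBRRB]  L=[-2, -7/4, -13/8, -103/64]  R=[-51/32, -25/16, -3/2, -1, 0]  -> -205/128
val_10 [RRBRBBRRBB]  L=[-2, -7/4, -13/8, -103/64, -205/128]  R=[-51/32, -25/16, -3/2, -1, 0]  -> -409/256
val_11 [RRBRBBRRBBB]  L=[-2, -7/4, -13/8, -103/64, -205/128, -409/256]  R=[-51/32, -25/16, -3/2, -1, 0]  -> -817/512
val_12 [RRBRBBRRBBBR]  L=[-2, -7/4, -13/8, -103/64, -205/128, -409/256]  R=[-817/512, -51/32, -25/16, -3/2, -1, 0]  -> -1635/1024
val_13 [RRBRBBRRBBBRR]  L=[-2, -7/4, -13/8, -103/64, -205/128, -409/256]  R=[-1635/1024, -817/512, -51/32, -25/16, -3/2, -1, 0]  -> -3271/2048
val_14 [RRBRBBRRBBBRRR]  L=[-2, -7/4, -13/8, -103/64, -205/128, -409/256]  R=[-3271/2048, -1635/1024, -817/512, -51/32, -25/16, -3/2, -1, 0]  -> -6543/4096

-6543/4096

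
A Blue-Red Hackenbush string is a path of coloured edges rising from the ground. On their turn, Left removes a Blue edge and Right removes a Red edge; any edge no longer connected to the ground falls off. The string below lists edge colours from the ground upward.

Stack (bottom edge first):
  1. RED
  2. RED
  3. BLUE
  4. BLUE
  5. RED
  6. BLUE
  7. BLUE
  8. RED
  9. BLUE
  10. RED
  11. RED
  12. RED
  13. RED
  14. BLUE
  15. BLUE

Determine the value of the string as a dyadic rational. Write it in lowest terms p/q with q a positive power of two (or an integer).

step 1: add RED to get R; options L={ · } R={ 0 } ⇒ -1
step 2: add RED to get RR; options L={ · } R={ -1; 0 } ⇒ -2
step 3: add BLUE to get RRB; options L={ -2 } R={ -1; 0 } ⇒ -3/2
step 4: add BLUE to get RRBB; options L={ -2; -3/2 } R={ -1; 0 } ⇒ -5/4
step 5: add RED to get RRBBR; options L={ -2; -3/2 } R={ -5/4; -1; 0 } ⇒ -11/8
step 6: add BLUE to get RRBBRB; options L={ -2; -3/2; -11/8 } R={ -5/4; -1; 0 } ⇒ -21/16
step 7: add BLUE to get RRBBRBB; options L={ -2; -3/2; -11/8; -21/16 } R={ -5/4; -1; 0 } ⇒ -41/32
step 8: add RED to get RRBBRBBR; options L={ -2; -3/2; -11/8; -21/16 } R={ -41/32; -5/4; -1; 0 } ⇒ -83/64
step 9: add BLUE to get RRBBRBBRB; options L={ -2; -3/2; -11/8; -21/16; -83/64 } R={ -41/32; -5/4; -1; 0 } ⇒ -165/128
step 10: add RED to get RRBBRBBRBR; options L={ -2; -3/2; -11/8; -21/16; -83/64 } R={ -165/128; -41/32; -5/4; -1; 0 } ⇒ -331/256
step 11: add RED to get RRBBRBBRBRR; options L={ -2; -3/2; -11/8; -21/16; -83/64 } R={ -331/256; -165/128; -41/32; -5/4; -1; 0 } ⇒ -663/512
step 12: add RED to get RRBBRBBRBRRR; options L={ -2; -3/2; -11/8; -21/16; -83/64 } R={ -663/512; -331/256; -165/128; -41/32; -5/4; -1; 0 } ⇒ -1327/1024
step 13: add RED to get RRBBRBBRBRRRR; options L={ -2; -3/2; -11/8; -21/16; -83/64 } R={ -1327/1024; -663/512; -331/256; -165/128; -41/32; -5/4; -1; 0 } ⇒ -2655/2048
step 14: add BLUE to get RRBBRBBRBRRRRB; options L={ -2; -3/2; -11/8; -21/16; -83/64; -2655/2048 } R={ -1327/1024; -663/512; -331/256; -165/128; -41/32; -5/4; -1; 0 } ⇒ -5309/4096
step 15: add BLUE to get RRBBRBBRBRRRRBB; options L={ -2; -3/2; -11/8; -21/16; -83/64; -2655/2048; -5309/4096 } R={ -1327/1024; -663/512; -331/256; -165/128; -41/32; -5/4; -1; 0 } ⇒ -10617/8192

-10617/8192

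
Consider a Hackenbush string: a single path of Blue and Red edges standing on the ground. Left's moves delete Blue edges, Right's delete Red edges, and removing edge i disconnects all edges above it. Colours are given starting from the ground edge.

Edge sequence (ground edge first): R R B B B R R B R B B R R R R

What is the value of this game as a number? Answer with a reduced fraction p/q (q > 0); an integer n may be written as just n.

-9887/8192

Build g(s[:k]) for k = 1..15, string s = R R B B B R R B R B B R R R R.
step 1: add R to get R; options L={ ∅ } R={ 0 } → -1
step 2: add R to get RR; options L={ ∅ } R={ -1 0 } → -2
step 3: add B to get RRB; options L={ -2 } R={ -1 0 } → -3/2
step 4: add B to get RRBB; options L={ -2 -3/2 } R={ -1 0 } → -5/4
step 5: add B to get RRBBB; options L={ -2 -3/2 -5/4 } R={ -1 0 } → -9/8
step 6: add R to get RRBBBR; options L={ -2 -3/2 -5/4 } R={ -9/8 -1 0 } → -19/16
step 7: add R to get RRBBBRR; options L={ -2 -3/2 -5/4 } R={ -19/16 -9/8 -1 0 } → -39/32
step 8: add B to get RRBBBRRB; options L={ -2 -3/2 -5/4 -39/32 } R={ -19/16 -9/8 -1 0 } → -77/64
step 9: add R to get RRBBBRRBR; options L={ -2 -3/2 -5/4 -39/32 } R={ -77/64 -19/16 -9/8 -1 0 } → -155/128
step 10: add B to get RRBBBRRBRB; options L={ -2 -3/2 -5/4 -39/32 -155/128 } R={ -77/64 -19/16 -9/8 -1 0 } → -309/256
step 11: add B to get RRBBBRRBRBB; options L={ -2 -3/2 -5/4 -39/32 -155/128 -309/256 } R={ -77/64 -19/16 -9/8 -1 0 } → -617/512
step 12: add R to get RRBBBRRBRBBR; options L={ -2 -3/2 -5/4 -39/32 -155/128 -309/256 } R={ -617/512 -77/64 -19/16 -9/8 -1 0 } → -1235/1024
step 13: add R to get RRBBBRRBRBBRR; options L={ -2 -3/2 -5/4 -39/32 -155/128 -309/256 } R={ -1235/1024 -617/512 -77/64 -19/16 -9/8 -1 0 } → -2471/2048
step 14: add R to get RRBBBRRBRBBRRR; options L={ -2 -3/2 -5/4 -39/32 -155/128 -309/256 } R={ -2471/2048 -1235/1024 -617/512 -77/64 -19/16 -9/8 -1 0 } → -4943/4096
step 15: add R to get RRBBBRRBRBBRRRR; options L={ -2 -3/2 -5/4 -39/32 -155/128 -309/256 } R={ -4943/4096 -2471/2048 -1235/1024 -617/512 -77/64 -19/16 -9/8 -1 0 } → -9887/8192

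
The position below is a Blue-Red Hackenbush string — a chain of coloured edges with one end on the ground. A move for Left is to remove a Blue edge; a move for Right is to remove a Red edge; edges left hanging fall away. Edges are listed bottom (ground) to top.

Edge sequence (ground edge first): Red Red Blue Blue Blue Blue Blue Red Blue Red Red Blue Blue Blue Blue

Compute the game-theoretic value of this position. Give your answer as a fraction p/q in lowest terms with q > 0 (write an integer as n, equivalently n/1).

-8545/8192

g(R) = { none | 0 } gives -1
g(RR) = { none | -1 0 } gives -2
g(RRB) = { -2 | -1 0 } gives -3/2
g(RRBB) = { -2 -3/2 | -1 0 } gives -5/4
g(RRBBB) = { -2 -3/2 -5/4 | -1 0 } gives -9/8
g(RRBBBB) = { -2 -3/2 -5/4 -9/8 | -1 0 } gives -17/16
g(RRBBBBB) = { -2 -3/2 -5/4 -9/8 -17/16 | -1 0 } gives -33/32
g(RRBBBBBR) = { -2 -3/2 -5/4 -9/8 -17/16 | -33/32 -1 0 } gives -67/64
g(RRBBBBBRB) = { -2 -3/2 -5/4 -9/8 -17/16 -67/64 | -33/32 -1 0 } gives -133/128
g(RRBBBBBRBR) = { -2 -3/2 -5/4 -9/8 -17/16 -67/64 | -133/128 -33/32 -1 0 } gives -267/256
g(RRBBBBBRBRR) = { -2 -3/2 -5/4 -9/8 -17/16 -67/64 | -267/256 -133/128 -33/32 -1 0 } gives -535/512
g(RRBBBBBRBRRB) = { -2 -3/2 -5/4 -9/8 -17/16 -67/64 -535/512 | -267/256 -133/128 -33/32 -1 0 } gives -1069/1024
g(RRBBBBBRBRRBB) = { -2 -3/2 -5/4 -9/8 -17/16 -67/64 -535/512 -1069/1024 | -267/256 -133/128 -33/32 -1 0 } gives -2137/2048
g(RRBBBBBRBRRBBB) = { -2 -3/2 -5/4 -9/8 -17/16 -67/64 -535/512 -1069/1024 -2137/2048 | -267/256 -133/128 -33/32 -1 0 } gives -4273/4096
g(RRBBBBBRBRRBBBB) = { -2 -3/2 -5/4 -9/8 -17/16 -67/64 -535/512 -1069/1024 -2137/2048 -4273/4096 | -267/256 -133/128 -33/32 -1 0 } gives -8545/8192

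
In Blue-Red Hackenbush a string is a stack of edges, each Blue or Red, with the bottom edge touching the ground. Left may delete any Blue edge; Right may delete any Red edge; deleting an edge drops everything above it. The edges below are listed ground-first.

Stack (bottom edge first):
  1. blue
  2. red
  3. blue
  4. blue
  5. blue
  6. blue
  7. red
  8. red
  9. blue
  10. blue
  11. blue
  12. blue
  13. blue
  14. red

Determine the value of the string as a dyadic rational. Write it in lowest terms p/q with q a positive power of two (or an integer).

7805/8192

Prefix values for blue red blue blue blue blue red red blue blue blue blue blue red via {L|R} + simplicity:
edge 1 of 14 (blue): { 0 | none } = 1
edge 2 of 14 (red): { 0 | 1 } = 1/2
edge 3 of 14 (blue): { 0 1/2 | 1 } = 3/4
edge 4 of 14 (blue): { 0 1/2 3/4 | 1 } = 7/8
edge 5 of 14 (blue): { 0 1/2 3/4 7/8 | 1 } = 15/16
edge 6 of 14 (blue): { 0 1/2 3/4 7/8 15/16 | 1 } = 31/32
edge 7 of 14 (red): { 0 1/2 3/4 7/8 15/16 | 31/32 1 } = 61/64
edge 8 of 14 (red): { 0 1/2 3/4 7/8 15/16 | 61/64 31/32 1 } = 121/128
edge 9 of 14 (blue): { 0 1/2 3/4 7/8 15/16 121/128 | 61/64 31/32 1 } = 243/256
edge 10 of 14 (blue): { 0 1/2 3/4 7/8 15/16 121/128 243/256 | 61/64 31/32 1 } = 487/512
edge 11 of 14 (blue): { 0 1/2 3/4 7/8 15/16 121/128 243/256 487/512 | 61/64 31/32 1 } = 975/1024
edge 12 of 14 (blue): { 0 1/2 3/4 7/8 15/16 121/128 243/256 487/512 975/1024 | 61/64 31/32 1 } = 1951/2048
edge 13 of 14 (blue): { 0 1/2 3/4 7/8 15/16 121/128 243/256 487/512 975/1024 1951/2048 | 61/64 31/32 1 } = 3903/4096
edge 14 of 14 (red): { 0 1/2 3/4 7/8 15/16 121/128 243/256 487/512 975/1024 1951/2048 | 3903/4096 61/64 31/32 1 } = 7805/8192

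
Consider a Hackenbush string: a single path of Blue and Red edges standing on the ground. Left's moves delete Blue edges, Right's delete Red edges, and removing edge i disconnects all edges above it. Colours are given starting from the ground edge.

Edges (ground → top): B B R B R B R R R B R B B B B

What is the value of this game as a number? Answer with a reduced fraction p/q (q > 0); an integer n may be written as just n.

Recurse on prefixes of the 15-edge string B B R B R B R R R B R B B B B:
1 of 15 · B · max L 0 · min R +∞ => 1
2 of 15 · BB · max L 1 · min R +∞ => 2
3 of 15 · BBR · max L 1 · min R 2 => 3/2
4 of 15 · BBRB · max L 3/2 · min R 2 => 7/4
5 of 15 · BBRBR · max L 3/2 · min R 7/4 => 13/8
6 of 15 · BBRBRB · max L 13/8 · min R 7/4 => 27/16
7 of 15 · BBRBRBR · max L 13/8 · min R 27/16 => 53/32
8 of 15 · BBRBRBRR · max L 13/8 · min R 53/32 => 105/64
9 of 15 · BBRBRBRRR · max L 13/8 · min R 105/64 => 209/128
10 of 15 · BBRBRBRRRB · max L 209/128 · min R 105/64 => 419/256
11 of 15 · BBRBRBRRRBR · max L 209/128 · min R 419/256 => 837/512
12 of 15 · BBRBRBRRRBRB · max L 837/512 · min R 419/256 => 1675/1024
13 of 15 · BBRBRBRRRBRBB · max L 1675/1024 · min R 419/256 => 3351/2048
14 of 15 · BBRBRBRRRBRBBB · max L 3351/2048 · min R 419/256 => 6703/4096
15 of 15 · BBRBRBRRRBRBBBB · max L 6703/4096 · min R 419/256 => 13407/8192

13407/8192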